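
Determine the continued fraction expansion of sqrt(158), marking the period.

Write x_i = (sqrt(158) + m_i)/d_i with (m_0, d_0) = (0, 1). a_0 = floor(sqrt(158)) = 12, since 12^2 = 144 <= 158 < 169 = 13^2.
Iterate m_{i+1} = d_i*a_i - m_i, d_{i+1} = (158 - m_{i+1}^2)/d_i, a_{i+1} = floor((a_0 + m_{i+1})/d_{i+1}):
  m_1 = 1*12 - 0 = 12, d_1 = (158 - 12^2)/1 = 14/1 = 14, a_1 = floor((12 + 12)/14) = 1.
  m_2 = 14*1 - 12 = 2, d_2 = (158 - 2^2)/14 = 154/14 = 11, a_2 = floor((12 + 2)/11) = 1.
  m_3 = 11*1 - 2 = 9, d_3 = (158 - 9^2)/11 = 77/11 = 7, a_3 = floor((12 + 9)/7) = 3.
  m_4 = 7*3 - 9 = 12, d_4 = (158 - 12^2)/7 = 14/7 = 2, a_4 = floor((12 + 12)/2) = 12.
  m_5 = 2*12 - 12 = 12, d_5 = (158 - 12^2)/2 = 14/2 = 7, a_5 = floor((12 + 12)/7) = 3.
  m_6 = 7*3 - 12 = 9, d_6 = (158 - 9^2)/7 = 77/7 = 11, a_6 = floor((12 + 9)/11) = 1.
  m_7 = 11*1 - 9 = 2, d_7 = (158 - 2^2)/11 = 154/11 = 14, a_7 = floor((12 + 2)/14) = 1.
  m_8 = 14*1 - 2 = 12, d_8 = (158 - 12^2)/14 = 14/14 = 1, a_8 = floor((12 + 12)/1) = 24.
  m_9 = 1*24 - 12 = 12, d_9 = (158 - 12^2)/1 = 14/1 = 14: (m_9, d_9) = (m_1, d_1) = (12, 14), so from here the quotients repeat a_1, ..., a_8; the period length is 8.
Hence the expansion of sqrt(158) is a_0 = 12 followed by the repeating block 1, 1, 3, 12, 3, 1, 1, 24 (period 8).

[12; (1, 1, 3, 12, 3, 1, 1, 24)]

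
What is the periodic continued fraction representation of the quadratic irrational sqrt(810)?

[28; (2, 5, 1, 4, 1, 5, 2, 56)]

Write x_i = (sqrt(810) + m_i)/d_i with (m_0, d_0) = (0, 1). a_0 = floor(sqrt(810)) = 28, since 28^2 = 784 <= 810 < 841 = 29^2.
Iterate m_{i+1} = d_i*a_i - m_i, d_{i+1} = (810 - m_{i+1}^2)/d_i, a_{i+1} = floor((a_0 + m_{i+1})/d_{i+1}):
  m_1 = 1*28 - 0 = 28, d_1 = (810 - 28^2)/1 = 26/1 = 26, a_1 = floor((28 + 28)/26) = 2.
  m_2 = 26*2 - 28 = 24, d_2 = (810 - 24^2)/26 = 234/26 = 9, a_2 = floor((28 + 24)/9) = 5.
  m_3 = 9*5 - 24 = 21, d_3 = (810 - 21^2)/9 = 369/9 = 41, a_3 = floor((28 + 21)/41) = 1.
  m_4 = 41*1 - 21 = 20, d_4 = (810 - 20^2)/41 = 410/41 = 10, a_4 = floor((28 + 20)/10) = 4.
  m_5 = 10*4 - 20 = 20, d_5 = (810 - 20^2)/10 = 410/10 = 41, a_5 = floor((28 + 20)/41) = 1.
  m_6 = 41*1 - 20 = 21, d_6 = (810 - 21^2)/41 = 369/41 = 9, a_6 = floor((28 + 21)/9) = 5.
  m_7 = 9*5 - 21 = 24, d_7 = (810 - 24^2)/9 = 234/9 = 26, a_7 = floor((28 + 24)/26) = 2.
  m_8 = 26*2 - 24 = 28, d_8 = (810 - 28^2)/26 = 26/26 = 1, a_8 = floor((28 + 28)/1) = 56.
  m_9 = 1*56 - 28 = 28, d_9 = (810 - 28^2)/1 = 26/1 = 26: (m_9, d_9) = (m_1, d_1) = (28, 26), so from here the quotients repeat a_1, ..., a_8; the period length is 8.
Hence the expansion of sqrt(810) is a_0 = 28 followed by the repeating block 2, 5, 1, 4, 1, 5, 2, 56 (period 8).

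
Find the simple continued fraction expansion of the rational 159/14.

Run the Euclidean algorithm on 159 and 14; the successive quotients are the partial quotients a_0, a_1, ... (each step inverts the fractional part left over by the previous one):
  159 = 11*14 + 5, so a_0 = 11.
  14 = 2*5 + 4, so a_1 = 2.
  5 = 1*4 + 1, so a_2 = 1.
  4 = 4*1 + 0, so a_3 = 4.
The remainder reaches 0 after 4 divisions, so the expansion has 4 partial quotients, read off in order.

[11; 2, 1, 4]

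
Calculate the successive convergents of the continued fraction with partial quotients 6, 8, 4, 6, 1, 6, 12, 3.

6/1, 49/8, 202/33, 1261/206, 1463/239, 10039/1640, 121931/19919, 375832/61397

Using the convergent recurrence p_i = a_i*p_{i-1} + p_{i-2}, q_i = a_i*q_{i-1} + q_{i-2} with p_{-2}=0, p_{-1}=1, q_{-2}=1, q_{-1}=0:
  i=0: a_0=6, p_0 = 6*1 + 0 = 6, q_0 = 6*0 + 1 = 1.
  i=1: a_1=8, p_1 = 8*6 + 1 = 49, q_1 = 8*1 + 0 = 8.
  i=2: a_2=4, p_2 = 4*49 + 6 = 202, q_2 = 4*8 + 1 = 33.
  i=3: a_3=6, p_3 = 6*202 + 49 = 1261, q_3 = 6*33 + 8 = 206.
  i=4: a_4=1, p_4 = 1*1261 + 202 = 1463, q_4 = 1*206 + 33 = 239.
  i=5: a_5=6, p_5 = 6*1463 + 1261 = 10039, q_5 = 6*239 + 206 = 1640.
  i=6: a_6=12, p_6 = 12*10039 + 1463 = 121931, q_6 = 12*1640 + 239 = 19919.
  i=7: a_7=3, p_7 = 3*121931 + 10039 = 375832, q_7 = 3*19919 + 1640 = 61397.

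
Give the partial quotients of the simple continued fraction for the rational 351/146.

[2; 2, 2, 9, 3]

Run the Euclidean algorithm on 351 and 146; the successive quotients are the partial quotients a_0, a_1, ... (each step inverts the fractional part left over by the previous one):
  351 = 2*146 + 59, so a_0 = 2.
  146 = 2*59 + 28, so a_1 = 2.
  59 = 2*28 + 3, so a_2 = 2.
  28 = 9*3 + 1, so a_3 = 9.
  3 = 3*1 + 0, so a_4 = 3.
The remainder reaches 0 after 5 divisions, so the expansion has 5 partial quotients, read off in order.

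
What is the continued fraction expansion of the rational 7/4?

[1; 1, 3]

Run the Euclidean algorithm on 7 and 4; the successive quotients are the partial quotients a_0, a_1, ... (each step inverts the fractional part left over by the previous one):
  7 = 1*4 + 3, so a_0 = 1.
  4 = 1*3 + 1, so a_1 = 1.
  3 = 3*1 + 0, so a_2 = 3.
The remainder reaches 0 after 3 divisions, so the expansion has 3 partial quotients, read off in order.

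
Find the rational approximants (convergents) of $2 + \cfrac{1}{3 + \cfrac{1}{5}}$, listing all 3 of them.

Using the convergent recurrence p_i = a_i*p_{i-1} + p_{i-2}, q_i = a_i*q_{i-1} + q_{i-2} with p_{-2}=0, p_{-1}=1, q_{-2}=1, q_{-1}=0:
  i=0: a_0=2, p_0 = 2*1 + 0 = 2, q_0 = 2*0 + 1 = 1.
  i=1: a_1=3, p_1 = 3*2 + 1 = 7, q_1 = 3*1 + 0 = 3.
  i=2: a_2=5, p_2 = 5*7 + 2 = 37, q_2 = 5*3 + 1 = 16.

2/1, 7/3, 37/16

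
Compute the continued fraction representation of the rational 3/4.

[0; 1, 3]

Run the Euclidean algorithm on 3 and 4; the successive quotients are the partial quotients a_0, a_1, ... (each step inverts the fractional part left over by the previous one):
  3 = 0*4 + 3, so a_0 = 0.
  4 = 1*3 + 1, so a_1 = 1.
  3 = 3*1 + 0, so a_2 = 3.
The remainder reaches 0 after 3 divisions, so the expansion has 3 partial quotients, read off in order.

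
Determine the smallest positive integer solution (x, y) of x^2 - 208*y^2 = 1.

First expand sqrt(208) as a continued fraction. With x_i = (sqrt(208) + m_i)/d_i and (m_0, d_0) = (0, 1): a_0 = floor(sqrt(208)) = 14, since 14^2 = 196 <= 208 < 225 = 15^2.
Iterate m_{i+1} = d_i*a_i - m_i, d_{i+1} = (208 - m_{i+1}^2)/d_i, a_{i+1} = floor((a_0 + m_{i+1})/d_{i+1}):
  m_1 = 1*14 - 0 = 14, d_1 = (208 - 14^2)/1 = 12/1 = 12, a_1 = floor((14 + 14)/12) = 2.
  m_2 = 12*2 - 14 = 10, d_2 = (208 - 10^2)/12 = 108/12 = 9, a_2 = floor((14 + 10)/9) = 2.
  m_3 = 9*2 - 10 = 8, d_3 = (208 - 8^2)/9 = 144/9 = 16, a_3 = floor((14 + 8)/16) = 1.
  m_4 = 16*1 - 8 = 8, d_4 = (208 - 8^2)/16 = 144/16 = 9, a_4 = floor((14 + 8)/9) = 2.
  m_5 = 9*2 - 8 = 10, d_5 = (208 - 10^2)/9 = 108/9 = 12, a_5 = floor((14 + 10)/12) = 2.
  m_6 = 12*2 - 10 = 14, d_6 = (208 - 14^2)/12 = 12/12 = 1, a_6 = floor((14 + 14)/1) = 28.
  m_7 = 1*28 - 14 = 14, d_7 = (208 - 14^2)/1 = 12/1 = 12: (m_7, d_7) = (m_1, d_1) = (14, 12), so from here the quotients repeat a_1, ..., a_6; the period length is 6.
So sqrt(208) = [14; (2, 2, 1, 2, 2, 28)] with period length k = 6.
k is even, so the fundamental solution of x^2 - 208y^2 = 1 is (p_{k-1}, q_{k-1}) = (p_5, q_5); compute convergents through index 5.
Convergents (p_i = a_i*p_{i-1} + p_{i-2}, q_i = a_i*q_{i-1} + q_{i-2} with p_{-2}=0, p_{-1}=1, q_{-2}=1, q_{-1}=0):
  i=0: a_0=14, p_0 = 14*1 + 0 = 14, q_0 = 14*0 + 1 = 1.
  i=1: a_1=2, p_1 = 2*14 + 1 = 29, q_1 = 2*1 + 0 = 2.
  i=2: a_2=2, p_2 = 2*29 + 14 = 72, q_2 = 2*2 + 1 = 5.
  i=3: a_3=1, p_3 = 1*72 + 29 = 101, q_3 = 1*5 + 2 = 7.
  i=4: a_4=2, p_4 = 2*101 + 72 = 274, q_4 = 2*7 + 5 = 19.
  i=5: a_5=2, p_5 = 2*274 + 101 = 649, q_5 = 2*19 + 7 = 45.
Check: 649^2 - 208*45^2 = 421201 - 421200 = 1, so (x, y) = (649, 45) solves the equation, and by the theorem it is the least positive solution.

(x, y) = (649, 45)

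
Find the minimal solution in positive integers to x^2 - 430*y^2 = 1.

First expand sqrt(430) as a continued fraction. With x_i = (sqrt(430) + m_i)/d_i and (m_0, d_0) = (0, 1): a_0 = floor(sqrt(430)) = 20, since 20^2 = 400 <= 430 < 441 = 21^2.
Iterate m_{i+1} = d_i*a_i - m_i, d_{i+1} = (430 - m_{i+1}^2)/d_i, a_{i+1} = floor((a_0 + m_{i+1})/d_{i+1}):
  m_1 = 1*20 - 0 = 20, d_1 = (430 - 20^2)/1 = 30/1 = 30, a_1 = floor((20 + 20)/30) = 1.
  m_2 = 30*1 - 20 = 10, d_2 = (430 - 10^2)/30 = 330/30 = 11, a_2 = floor((20 + 10)/11) = 2.
  m_3 = 11*2 - 10 = 12, d_3 = (430 - 12^2)/11 = 286/11 = 26, a_3 = floor((20 + 12)/26) = 1.
  m_4 = 26*1 - 12 = 14, d_4 = (430 - 14^2)/26 = 234/26 = 9, a_4 = floor((20 + 14)/9) = 3.
  m_5 = 9*3 - 14 = 13, d_5 = (430 - 13^2)/9 = 261/9 = 29, a_5 = floor((20 + 13)/29) = 1.
  m_6 = 29*1 - 13 = 16, d_6 = (430 - 16^2)/29 = 174/29 = 6, a_6 = floor((20 + 16)/6) = 6.
  m_7 = 6*6 - 16 = 20, d_7 = (430 - 20^2)/6 = 30/6 = 5, a_7 = floor((20 + 20)/5) = 8.
  m_8 = 5*8 - 20 = 20, d_8 = (430 - 20^2)/5 = 30/5 = 6, a_8 = floor((20 + 20)/6) = 6.
  m_9 = 6*6 - 20 = 16, d_9 = (430 - 16^2)/6 = 174/6 = 29, a_9 = floor((20 + 16)/29) = 1.
  m_10 = 29*1 - 16 = 13, d_10 = (430 - 13^2)/29 = 261/29 = 9, a_10 = floor((20 + 13)/9) = 3.
  m_11 = 9*3 - 13 = 14, d_11 = (430 - 14^2)/9 = 234/9 = 26, a_11 = floor((20 + 14)/26) = 1.
  m_12 = 26*1 - 14 = 12, d_12 = (430 - 12^2)/26 = 286/26 = 11, a_12 = floor((20 + 12)/11) = 2.
  m_13 = 11*2 - 12 = 10, d_13 = (430 - 10^2)/11 = 330/11 = 30, a_13 = floor((20 + 10)/30) = 1.
  m_14 = 30*1 - 10 = 20, d_14 = (430 - 20^2)/30 = 30/30 = 1, a_14 = floor((20 + 20)/1) = 40.
  m_15 = 1*40 - 20 = 20, d_15 = (430 - 20^2)/1 = 30/1 = 30: (m_15, d_15) = (m_1, d_1) = (20, 30), so from here the quotients repeat a_1, ..., a_14; the period length is 14.
So sqrt(430) = [20; (1, 2, 1, 3, 1, 6, 8, 6, 1, 3, 1, 2, 1, 40)] with period length k = 14.
k is even, so the fundamental solution of x^2 - 430y^2 = 1 is (p_{k-1}, q_{k-1}) = (p_13, q_13); compute convergents through index 13.
Convergents (p_i = a_i*p_{i-1} + p_{i-2}, q_i = a_i*q_{i-1} + q_{i-2} with p_{-2}=0, p_{-1}=1, q_{-2}=1, q_{-1}=0):
  i=0: a_0=20, p_0 = 20*1 + 0 = 20, q_0 = 20*0 + 1 = 1.
  i=1: a_1=1, p_1 = 1*20 + 1 = 21, q_1 = 1*1 + 0 = 1.
  i=2: a_2=2, p_2 = 2*21 + 20 = 62, q_2 = 2*1 + 1 = 3.
  i=3: a_3=1, p_3 = 1*62 + 21 = 83, q_3 = 1*3 + 1 = 4.
  i=4: a_4=3, p_4 = 3*83 + 62 = 311, q_4 = 3*4 + 3 = 15.
  i=5: a_5=1, p_5 = 1*311 + 83 = 394, q_5 = 1*15 + 4 = 19.
  i=6: a_6=6, p_6 = 6*394 + 311 = 2675, q_6 = 6*19 + 15 = 129.
  i=7: a_7=8, p_7 = 8*2675 + 394 = 21794, q_7 = 8*129 + 19 = 1051.
  i=8: a_8=6, p_8 = 6*21794 + 2675 = 133439, q_8 = 6*1051 + 129 = 6435.
  i=9: a_9=1, p_9 = 1*133439 + 21794 = 155233, q_9 = 1*6435 + 1051 = 7486.
  i=10: a_10=3, p_10 = 3*155233 + 133439 = 599138, q_10 = 3*7486 + 6435 = 28893.
  i=11: a_11=1, p_11 = 1*599138 + 155233 = 754371, q_11 = 1*28893 + 7486 = 36379.
  i=12: a_12=2, p_12 = 2*754371 + 599138 = 2107880, q_12 = 2*36379 + 28893 = 101651.
  i=13: a_13=1, p_13 = 1*2107880 + 754371 = 2862251, q_13 = 1*101651 + 36379 = 138030.
Check: 2862251^2 - 430*138030^2 = 8192480787001 - 8192480787000 = 1, so (x, y) = (2862251, 138030) solves the equation, and by the theorem it is the least positive solution.

(x, y) = (2862251, 138030)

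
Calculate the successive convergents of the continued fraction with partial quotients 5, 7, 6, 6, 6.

Using the convergent recurrence p_i = a_i*p_{i-1} + p_{i-2}, q_i = a_i*q_{i-1} + q_{i-2} with p_{-2}=0, p_{-1}=1, q_{-2}=1, q_{-1}=0:
  i=0: a_0=5, p_0 = 5*1 + 0 = 5, q_0 = 5*0 + 1 = 1.
  i=1: a_1=7, p_1 = 7*5 + 1 = 36, q_1 = 7*1 + 0 = 7.
  i=2: a_2=6, p_2 = 6*36 + 5 = 221, q_2 = 6*7 + 1 = 43.
  i=3: a_3=6, p_3 = 6*221 + 36 = 1362, q_3 = 6*43 + 7 = 265.
  i=4: a_4=6, p_4 = 6*1362 + 221 = 8393, q_4 = 6*265 + 43 = 1633.

5/1, 36/7, 221/43, 1362/265, 8393/1633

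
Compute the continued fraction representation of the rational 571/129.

Run the Euclidean algorithm on 571 and 129; the successive quotients are the partial quotients a_0, a_1, ... (each step inverts the fractional part left over by the previous one):
  571 = 4*129 + 55, so a_0 = 4.
  129 = 2*55 + 19, so a_1 = 2.
  55 = 2*19 + 17, so a_2 = 2.
  19 = 1*17 + 2, so a_3 = 1.
  17 = 8*2 + 1, so a_4 = 8.
  2 = 2*1 + 0, so a_5 = 2.
The remainder reaches 0 after 6 divisions, so the expansion has 6 partial quotients, read off in order.

[4; 2, 2, 1, 8, 2]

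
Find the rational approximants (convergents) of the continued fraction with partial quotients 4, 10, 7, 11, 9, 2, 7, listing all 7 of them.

Using the convergent recurrence p_i = a_i*p_{i-1} + p_{i-2}, q_i = a_i*q_{i-1} + q_{i-2} with p_{-2}=0, p_{-1}=1, q_{-2}=1, q_{-1}=0:
  i=0: a_0=4, p_0 = 4*1 + 0 = 4, q_0 = 4*0 + 1 = 1.
  i=1: a_1=10, p_1 = 10*4 + 1 = 41, q_1 = 10*1 + 0 = 10.
  i=2: a_2=7, p_2 = 7*41 + 4 = 291, q_2 = 7*10 + 1 = 71.
  i=3: a_3=11, p_3 = 11*291 + 41 = 3242, q_3 = 11*71 + 10 = 791.
  i=4: a_4=9, p_4 = 9*3242 + 291 = 29469, q_4 = 9*791 + 71 = 7190.
  i=5: a_5=2, p_5 = 2*29469 + 3242 = 62180, q_5 = 2*7190 + 791 = 15171.
  i=6: a_6=7, p_6 = 7*62180 + 29469 = 464729, q_6 = 7*15171 + 7190 = 113387.

4/1, 41/10, 291/71, 3242/791, 29469/7190, 62180/15171, 464729/113387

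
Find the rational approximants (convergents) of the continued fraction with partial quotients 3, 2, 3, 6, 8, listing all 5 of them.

3/1, 7/2, 24/7, 151/44, 1232/359

Using the convergent recurrence p_i = a_i*p_{i-1} + p_{i-2}, q_i = a_i*q_{i-1} + q_{i-2} with p_{-2}=0, p_{-1}=1, q_{-2}=1, q_{-1}=0:
  i=0: a_0=3, p_0 = 3*1 + 0 = 3, q_0 = 3*0 + 1 = 1.
  i=1: a_1=2, p_1 = 2*3 + 1 = 7, q_1 = 2*1 + 0 = 2.
  i=2: a_2=3, p_2 = 3*7 + 3 = 24, q_2 = 3*2 + 1 = 7.
  i=3: a_3=6, p_3 = 6*24 + 7 = 151, q_3 = 6*7 + 2 = 44.
  i=4: a_4=8, p_4 = 8*151 + 24 = 1232, q_4 = 8*44 + 7 = 359.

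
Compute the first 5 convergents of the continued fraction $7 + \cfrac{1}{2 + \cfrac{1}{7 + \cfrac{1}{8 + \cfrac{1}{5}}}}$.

Using the convergent recurrence p_i = a_i*p_{i-1} + p_{i-2}, q_i = a_i*q_{i-1} + q_{i-2} with p_{-2}=0, p_{-1}=1, q_{-2}=1, q_{-1}=0:
  i=0: a_0=7, p_0 = 7*1 + 0 = 7, q_0 = 7*0 + 1 = 1.
  i=1: a_1=2, p_1 = 2*7 + 1 = 15, q_1 = 2*1 + 0 = 2.
  i=2: a_2=7, p_2 = 7*15 + 7 = 112, q_2 = 7*2 + 1 = 15.
  i=3: a_3=8, p_3 = 8*112 + 15 = 911, q_3 = 8*15 + 2 = 122.
  i=4: a_4=5, p_4 = 5*911 + 112 = 4667, q_4 = 5*122 + 15 = 625.

7/1, 15/2, 112/15, 911/122, 4667/625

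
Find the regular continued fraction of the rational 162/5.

[32; 2, 2]

Run the Euclidean algorithm on 162 and 5; the successive quotients are the partial quotients a_0, a_1, ... (each step inverts the fractional part left over by the previous one):
  162 = 32*5 + 2, so a_0 = 32.
  5 = 2*2 + 1, so a_1 = 2.
  2 = 2*1 + 0, so a_2 = 2.
The remainder reaches 0 after 3 divisions, so the expansion has 3 partial quotients, read off in order.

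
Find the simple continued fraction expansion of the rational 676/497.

Run the Euclidean algorithm on 676 and 497; the successive quotients are the partial quotients a_0, a_1, ... (each step inverts the fractional part left over by the previous one):
  676 = 1*497 + 179, so a_0 = 1.
  497 = 2*179 + 139, so a_1 = 2.
  179 = 1*139 + 40, so a_2 = 1.
  139 = 3*40 + 19, so a_3 = 3.
  40 = 2*19 + 2, so a_4 = 2.
  19 = 9*2 + 1, so a_5 = 9.
  2 = 2*1 + 0, so a_6 = 2.
The remainder reaches 0 after 7 divisions, so the expansion has 7 partial quotients, read off in order.

[1; 2, 1, 3, 2, 9, 2]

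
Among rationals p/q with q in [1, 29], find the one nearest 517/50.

300/29

Expand x = 517/50 as a continued fraction with the Euclidean algorithm:
  517 = 10*50 + 17, so a_0 = 10.
  50 = 2*17 + 16, so a_1 = 2.
  17 = 1*16 + 1, so a_2 = 1.
  16 = 16*1 + 0, so a_3 = 16.
so x = [10; 2, 1, 16].
Convergents (p_i = a_i*p_{i-1} + p_{i-2}, q_i = a_i*q_{i-1} + q_{i-2} with p_{-2}=0, p_{-1}=1, q_{-2}=1, q_{-1}=0), until the denominator exceeds 29:
  i=0: a_0=10, p_0 = 10*1 + 0 = 10, q_0 = 10*0 + 1 = 1.
  i=1: a_1=2, p_1 = 2*10 + 1 = 21, q_1 = 2*1 + 0 = 2.
  i=2: a_2=1, p_2 = 1*21 + 10 = 31, q_2 = 1*2 + 1 = 3.
  i=3: a_3=16, p_3 = 16*31 + 21 = 517, q_3 = 16*3 + 2 = 50.
q_3 = 50 > 29, so the last convergent with denominator <= 29 is p_2/q_2 = 31/3.
The closest fraction with denominator <= 29 is either p_2/q_2 or the intermediate fraction (k*p_2 + p_1)/(k*q_2 + q_1) with the largest k >= 1 whose denominator stays <= 29; these approach x as k grows, and every other convergent or intermediate fraction in range is farther away.
Largest k: floor((29 - q_1)/q_2) = floor((29 - 2)/3) = 9.
That gives (9*31 + 21)/(9*3 + 2) = 300/29.
Compare the errors: |x - 31/3| = |517*3 - 31*50|/(50*3) = 1/150, and |x - 300/29| = |517*29 - 300*50|/(50*29) = 7/1450.
Cross-multiplying, 7*150 = 1050 < 1450 = 1*1450, so 7/1450 is smaller: the intermediate fraction 300/29 is closer to x than 31/3.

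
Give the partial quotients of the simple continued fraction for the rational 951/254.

Run the Euclidean algorithm on 951 and 254; the successive quotients are the partial quotients a_0, a_1, ... (each step inverts the fractional part left over by the previous one):
  951 = 3*254 + 189, so a_0 = 3.
  254 = 1*189 + 65, so a_1 = 1.
  189 = 2*65 + 59, so a_2 = 2.
  65 = 1*59 + 6, so a_3 = 1.
  59 = 9*6 + 5, so a_4 = 9.
  6 = 1*5 + 1, so a_5 = 1.
  5 = 5*1 + 0, so a_6 = 5.
The remainder reaches 0 after 7 divisions, so the expansion has 7 partial quotients, read off in order.

[3; 1, 2, 1, 9, 1, 5]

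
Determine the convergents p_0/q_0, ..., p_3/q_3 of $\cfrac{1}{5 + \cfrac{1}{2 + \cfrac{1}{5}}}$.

0/1, 1/5, 2/11, 11/60

Using the convergent recurrence p_i = a_i*p_{i-1} + p_{i-2}, q_i = a_i*q_{i-1} + q_{i-2} with p_{-2}=0, p_{-1}=1, q_{-2}=1, q_{-1}=0:
  i=0: a_0=0, p_0 = 0*1 + 0 = 0, q_0 = 0*0 + 1 = 1.
  i=1: a_1=5, p_1 = 5*0 + 1 = 1, q_1 = 5*1 + 0 = 5.
  i=2: a_2=2, p_2 = 2*1 + 0 = 2, q_2 = 2*5 + 1 = 11.
  i=3: a_3=5, p_3 = 5*2 + 1 = 11, q_3 = 5*11 + 5 = 60.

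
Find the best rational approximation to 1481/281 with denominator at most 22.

Expand x = 1481/281 as a continued fraction with the Euclidean algorithm:
  1481 = 5*281 + 76, so a_0 = 5.
  281 = 3*76 + 53, so a_1 = 3.
  76 = 1*53 + 23, so a_2 = 1.
  53 = 2*23 + 7, so a_3 = 2.
  23 = 3*7 + 2, so a_4 = 3.
  7 = 3*2 + 1, so a_5 = 3.
  2 = 2*1 + 0, so a_6 = 2.
so x = [5; 3, 1, 2, 3, 3, 2].
Convergents (p_i = a_i*p_{i-1} + p_{i-2}, q_i = a_i*q_{i-1} + q_{i-2} with p_{-2}=0, p_{-1}=1, q_{-2}=1, q_{-1}=0), until the denominator exceeds 22:
  i=0: a_0=5, p_0 = 5*1 + 0 = 5, q_0 = 5*0 + 1 = 1.
  i=1: a_1=3, p_1 = 3*5 + 1 = 16, q_1 = 3*1 + 0 = 3.
  i=2: a_2=1, p_2 = 1*16 + 5 = 21, q_2 = 1*3 + 1 = 4.
  i=3: a_3=2, p_3 = 2*21 + 16 = 58, q_3 = 2*4 + 3 = 11.
  i=4: a_4=3, p_4 = 3*58 + 21 = 195, q_4 = 3*11 + 4 = 37.
q_4 = 37 > 22, so the last convergent with denominator <= 22 is p_3/q_3 = 58/11.
The closest fraction with denominator <= 22 is either p_3/q_3 or the intermediate fraction (k*p_3 + p_2)/(k*q_3 + q_2) with the largest k >= 1 whose denominator stays <= 22; these approach x as k grows, and every other convergent or intermediate fraction in range is farther away.
Largest k: floor((22 - q_2)/q_3) = floor((22 - 4)/11) = 1.
That gives (1*58 + 21)/(1*11 + 4) = 79/15.
Compare the errors: |x - 58/11| = |1481*11 - 58*281|/(281*11) = 7/3091, and |x - 79/15| = |1481*15 - 79*281|/(281*15) = 16/4215.
Cross-multiplying, 7*4215 = 29505 < 49456 = 16*3091, so 7/3091 is smaller: the convergent 58/11 is closer to x than 79/15.

58/11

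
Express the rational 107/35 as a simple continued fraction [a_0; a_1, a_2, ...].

[3; 17, 2]

Run the Euclidean algorithm on 107 and 35; the successive quotients are the partial quotients a_0, a_1, ... (each step inverts the fractional part left over by the previous one):
  107 = 3*35 + 2, so a_0 = 3.
  35 = 17*2 + 1, so a_1 = 17.
  2 = 2*1 + 0, so a_2 = 2.
The remainder reaches 0 after 3 divisions, so the expansion has 3 partial quotients, read off in order.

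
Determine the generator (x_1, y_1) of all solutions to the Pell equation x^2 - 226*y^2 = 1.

First expand sqrt(226) as a continued fraction. With x_i = (sqrt(226) + m_i)/d_i and (m_0, d_0) = (0, 1): a_0 = floor(sqrt(226)) = 15, since 15^2 = 225 <= 226 < 256 = 16^2.
Iterate m_{i+1} = d_i*a_i - m_i, d_{i+1} = (226 - m_{i+1}^2)/d_i, a_{i+1} = floor((a_0 + m_{i+1})/d_{i+1}):
  m_1 = 1*15 - 0 = 15, d_1 = (226 - 15^2)/1 = 1/1 = 1, a_1 = floor((15 + 15)/1) = 30.
  m_2 = 1*30 - 15 = 15, d_2 = (226 - 15^2)/1 = 1/1 = 1: (m_2, d_2) = (m_1, d_1) = (15, 1), so from here the quotient a_1 repeats; the period length is 1.
So sqrt(226) = [15; (30)] with period length k = 1.
k is odd, so (p_{k-1}, q_{k-1}) only solves x^2 - 226y^2 = -1 and the fundamental solution of x^2 - 226y^2 = 1 is (p_{2k-1}, q_{2k-1}) = (p_1, q_1); compute convergents through index 1, running through the period twice.
Convergents (p_i = a_i*p_{i-1} + p_{i-2}, q_i = a_i*q_{i-1} + q_{i-2} with p_{-2}=0, p_{-1}=1, q_{-2}=1, q_{-1}=0):
  i=0: a_0=15, p_0 = 15*1 + 0 = 15, q_0 = 15*0 + 1 = 1.
  i=1: a_1=30, p_1 = 30*15 + 1 = 451, q_1 = 30*1 + 0 = 30.
Indeed p_0^2 - 226*q_0^2 = 225 - 226 = -1, not +1.
Check: 451^2 - 226*30^2 = 203401 - 203400 = 1, so (x, y) = (451, 30) solves the equation, and by the theorem it is the least positive solution.

(x, y) = (451, 30)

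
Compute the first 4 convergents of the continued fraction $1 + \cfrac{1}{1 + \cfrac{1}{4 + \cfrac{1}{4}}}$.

1/1, 2/1, 9/5, 38/21

Using the convergent recurrence p_i = a_i*p_{i-1} + p_{i-2}, q_i = a_i*q_{i-1} + q_{i-2} with p_{-2}=0, p_{-1}=1, q_{-2}=1, q_{-1}=0:
  i=0: a_0=1, p_0 = 1*1 + 0 = 1, q_0 = 1*0 + 1 = 1.
  i=1: a_1=1, p_1 = 1*1 + 1 = 2, q_1 = 1*1 + 0 = 1.
  i=2: a_2=4, p_2 = 4*2 + 1 = 9, q_2 = 4*1 + 1 = 5.
  i=3: a_3=4, p_3 = 4*9 + 2 = 38, q_3 = 4*5 + 1 = 21.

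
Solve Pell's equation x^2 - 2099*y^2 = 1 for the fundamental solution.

First expand sqrt(2099) as a continued fraction. With x_i = (sqrt(2099) + m_i)/d_i and (m_0, d_0) = (0, 1): a_0 = floor(sqrt(2099)) = 45, since 45^2 = 2025 <= 2099 < 2116 = 46^2.
Iterate m_{i+1} = d_i*a_i - m_i, d_{i+1} = (2099 - m_{i+1}^2)/d_i, a_{i+1} = floor((a_0 + m_{i+1})/d_{i+1}):
  m_1 = 1*45 - 0 = 45, d_1 = (2099 - 45^2)/1 = 74/1 = 74, a_1 = floor((45 + 45)/74) = 1.
  m_2 = 74*1 - 45 = 29, d_2 = (2099 - 29^2)/74 = 1258/74 = 17, a_2 = floor((45 + 29)/17) = 4.
  m_3 = 17*4 - 29 = 39, d_3 = (2099 - 39^2)/17 = 578/17 = 34, a_3 = floor((45 + 39)/34) = 2.
  m_4 = 34*2 - 39 = 29, d_4 = (2099 - 29^2)/34 = 1258/34 = 37, a_4 = floor((45 + 29)/37) = 2.
  m_5 = 37*2 - 29 = 45, d_5 = (2099 - 45^2)/37 = 74/37 = 2, a_5 = floor((45 + 45)/2) = 45.
  m_6 = 2*45 - 45 = 45, d_6 = (2099 - 45^2)/2 = 74/2 = 37, a_6 = floor((45 + 45)/37) = 2.
  m_7 = 37*2 - 45 = 29, d_7 = (2099 - 29^2)/37 = 1258/37 = 34, a_7 = floor((45 + 29)/34) = 2.
  m_8 = 34*2 - 29 = 39, d_8 = (2099 - 39^2)/34 = 578/34 = 17, a_8 = floor((45 + 39)/17) = 4.
  m_9 = 17*4 - 39 = 29, d_9 = (2099 - 29^2)/17 = 1258/17 = 74, a_9 = floor((45 + 29)/74) = 1.
  m_10 = 74*1 - 29 = 45, d_10 = (2099 - 45^2)/74 = 74/74 = 1, a_10 = floor((45 + 45)/1) = 90.
  m_11 = 1*90 - 45 = 45, d_11 = (2099 - 45^2)/1 = 74/1 = 74: (m_11, d_11) = (m_1, d_1) = (45, 74), so from here the quotients repeat a_1, ..., a_10; the period length is 10.
So sqrt(2099) = [45; (1, 4, 2, 2, 45, 2, 2, 4, 1, 90)] with period length k = 10.
k is even, so the fundamental solution of x^2 - 2099y^2 = 1 is (p_{k-1}, q_{k-1}) = (p_9, q_9); compute convergents through index 9.
Convergents (p_i = a_i*p_{i-1} + p_{i-2}, q_i = a_i*q_{i-1} + q_{i-2} with p_{-2}=0, p_{-1}=1, q_{-2}=1, q_{-1}=0):
  i=0: a_0=45, p_0 = 45*1 + 0 = 45, q_0 = 45*0 + 1 = 1.
  i=1: a_1=1, p_1 = 1*45 + 1 = 46, q_1 = 1*1 + 0 = 1.
  i=2: a_2=4, p_2 = 4*46 + 45 = 229, q_2 = 4*1 + 1 = 5.
  i=3: a_3=2, p_3 = 2*229 + 46 = 504, q_3 = 2*5 + 1 = 11.
  i=4: a_4=2, p_4 = 2*504 + 229 = 1237, q_4 = 2*11 + 5 = 27.
  i=5: a_5=45, p_5 = 45*1237 + 504 = 56169, q_5 = 45*27 + 11 = 1226.
  i=6: a_6=2, p_6 = 2*56169 + 1237 = 113575, q_6 = 2*1226 + 27 = 2479.
  i=7: a_7=2, p_7 = 2*113575 + 56169 = 283319, q_7 = 2*2479 + 1226 = 6184.
  i=8: a_8=4, p_8 = 4*283319 + 113575 = 1246851, q_8 = 4*6184 + 2479 = 27215.
  i=9: a_9=1, p_9 = 1*1246851 + 283319 = 1530170, q_9 = 1*27215 + 6184 = 33399.
Check: 1530170^2 - 2099*33399^2 = 2341420228900 - 2341420228899 = 1, so (x, y) = (1530170, 33399) solves the equation, and by the theorem it is the least positive solution.

(x, y) = (1530170, 33399)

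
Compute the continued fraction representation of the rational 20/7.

[2; 1, 6]

Run the Euclidean algorithm on 20 and 7; the successive quotients are the partial quotients a_0, a_1, ... (each step inverts the fractional part left over by the previous one):
  20 = 2*7 + 6, so a_0 = 2.
  7 = 1*6 + 1, so a_1 = 1.
  6 = 6*1 + 0, so a_2 = 6.
The remainder reaches 0 after 3 divisions, so the expansion has 3 partial quotients, read off in order.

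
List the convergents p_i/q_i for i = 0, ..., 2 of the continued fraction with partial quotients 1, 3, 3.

1/1, 4/3, 13/10

Using the convergent recurrence p_i = a_i*p_{i-1} + p_{i-2}, q_i = a_i*q_{i-1} + q_{i-2} with p_{-2}=0, p_{-1}=1, q_{-2}=1, q_{-1}=0:
  i=0: a_0=1, p_0 = 1*1 + 0 = 1, q_0 = 1*0 + 1 = 1.
  i=1: a_1=3, p_1 = 3*1 + 1 = 4, q_1 = 3*1 + 0 = 3.
  i=2: a_2=3, p_2 = 3*4 + 1 = 13, q_2 = 3*3 + 1 = 10.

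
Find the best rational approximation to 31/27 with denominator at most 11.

Expand x = 31/27 as a continued fraction with the Euclidean algorithm:
  31 = 1*27 + 4, so a_0 = 1.
  27 = 6*4 + 3, so a_1 = 6.
  4 = 1*3 + 1, so a_2 = 1.
  3 = 3*1 + 0, so a_3 = 3.
so x = [1; 6, 1, 3].
Convergents (p_i = a_i*p_{i-1} + p_{i-2}, q_i = a_i*q_{i-1} + q_{i-2} with p_{-2}=0, p_{-1}=1, q_{-2}=1, q_{-1}=0), until the denominator exceeds 11:
  i=0: a_0=1, p_0 = 1*1 + 0 = 1, q_0 = 1*0 + 1 = 1.
  i=1: a_1=6, p_1 = 6*1 + 1 = 7, q_1 = 6*1 + 0 = 6.
  i=2: a_2=1, p_2 = 1*7 + 1 = 8, q_2 = 1*6 + 1 = 7.
  i=3: a_3=3, p_3 = 3*8 + 7 = 31, q_3 = 3*7 + 6 = 27.
q_3 = 27 > 11, so the last convergent with denominator <= 11 is p_2/q_2 = 8/7.
The closest fraction with denominator <= 11 is either p_2/q_2 or the intermediate fraction (k*p_2 + p_1)/(k*q_2 + q_1) with the largest k >= 1 whose denominator stays <= 11; these approach x as k grows, and every other convergent or intermediate fraction in range is farther away.
Largest k: floor((11 - q_1)/q_2) = floor((11 - 6)/7) = 0.
Since k = 0, no intermediate fraction beyond p_2/q_2 has denominator <= 11, so the convergent 8/7 is the closest (its error is |31*7 - 8*27|/(27*7) = 1/189).

8/7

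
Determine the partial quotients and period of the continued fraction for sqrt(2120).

Write x_i = (sqrt(2120) + m_i)/d_i with (m_0, d_0) = (0, 1). a_0 = floor(sqrt(2120)) = 46, since 46^2 = 2116 <= 2120 < 2209 = 47^2.
Iterate m_{i+1} = d_i*a_i - m_i, d_{i+1} = (2120 - m_{i+1}^2)/d_i, a_{i+1} = floor((a_0 + m_{i+1})/d_{i+1}):
  m_1 = 1*46 - 0 = 46, d_1 = (2120 - 46^2)/1 = 4/1 = 4, a_1 = floor((46 + 46)/4) = 23.
  m_2 = 4*23 - 46 = 46, d_2 = (2120 - 46^2)/4 = 4/4 = 1, a_2 = floor((46 + 46)/1) = 92.
  m_3 = 1*92 - 46 = 46, d_3 = (2120 - 46^2)/1 = 4/1 = 4: (m_3, d_3) = (m_1, d_1) = (46, 4), so from here the quotients repeat a_1, a_2; the period length is 2.
Hence the expansion of sqrt(2120) is a_0 = 46 followed by the repeating block 23, 92 (period 2).

[46; (23, 92)]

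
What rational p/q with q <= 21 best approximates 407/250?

13/8

Expand x = 407/250 as a continued fraction with the Euclidean algorithm:
  407 = 1*250 + 157, so a_0 = 1.
  250 = 1*157 + 93, so a_1 = 1.
  157 = 1*93 + 64, so a_2 = 1.
  93 = 1*64 + 29, so a_3 = 1.
  64 = 2*29 + 6, so a_4 = 2.
  29 = 4*6 + 5, so a_5 = 4.
  6 = 1*5 + 1, so a_6 = 1.
  5 = 5*1 + 0, so a_7 = 5.
so x = [1; 1, 1, 1, 2, 4, 1, 5].
Convergents (p_i = a_i*p_{i-1} + p_{i-2}, q_i = a_i*q_{i-1} + q_{i-2} with p_{-2}=0, p_{-1}=1, q_{-2}=1, q_{-1}=0), until the denominator exceeds 21:
  i=0: a_0=1, p_0 = 1*1 + 0 = 1, q_0 = 1*0 + 1 = 1.
  i=1: a_1=1, p_1 = 1*1 + 1 = 2, q_1 = 1*1 + 0 = 1.
  i=2: a_2=1, p_2 = 1*2 + 1 = 3, q_2 = 1*1 + 1 = 2.
  i=3: a_3=1, p_3 = 1*3 + 2 = 5, q_3 = 1*2 + 1 = 3.
  i=4: a_4=2, p_4 = 2*5 + 3 = 13, q_4 = 2*3 + 2 = 8.
  i=5: a_5=4, p_5 = 4*13 + 5 = 57, q_5 = 4*8 + 3 = 35.
q_5 = 35 > 21, so the last convergent with denominator <= 21 is p_4/q_4 = 13/8.
The closest fraction with denominator <= 21 is either p_4/q_4 or the intermediate fraction (k*p_4 + p_3)/(k*q_4 + q_3) with the largest k >= 1 whose denominator stays <= 21; these approach x as k grows, and every other convergent or intermediate fraction in range is farther away.
Largest k: floor((21 - q_3)/q_4) = floor((21 - 3)/8) = 2.
That gives (2*13 + 5)/(2*8 + 3) = 31/19.
Compare the errors: |x - 13/8| = |407*8 - 13*250|/(250*8) = 6/2000, and |x - 31/19| = |407*19 - 31*250|/(250*19) = 17/4750.
Cross-multiplying, 6*4750 = 28500 < 34000 = 17*2000, so 6/2000 is smaller: the convergent 13/8 is closer to x than 31/19.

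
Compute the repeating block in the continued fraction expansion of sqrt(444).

[21; (14, 42)]

Write x_i = (sqrt(444) + m_i)/d_i with (m_0, d_0) = (0, 1). a_0 = floor(sqrt(444)) = 21, since 21^2 = 441 <= 444 < 484 = 22^2.
Iterate m_{i+1} = d_i*a_i - m_i, d_{i+1} = (444 - m_{i+1}^2)/d_i, a_{i+1} = floor((a_0 + m_{i+1})/d_{i+1}):
  m_1 = 1*21 - 0 = 21, d_1 = (444 - 21^2)/1 = 3/1 = 3, a_1 = floor((21 + 21)/3) = 14.
  m_2 = 3*14 - 21 = 21, d_2 = (444 - 21^2)/3 = 3/3 = 1, a_2 = floor((21 + 21)/1) = 42.
  m_3 = 1*42 - 21 = 21, d_3 = (444 - 21^2)/1 = 3/1 = 3: (m_3, d_3) = (m_1, d_1) = (21, 3), so from here the quotients repeat a_1, a_2; the period length is 2.
Hence the expansion of sqrt(444) is a_0 = 21 followed by the repeating block 14, 42 (period 2).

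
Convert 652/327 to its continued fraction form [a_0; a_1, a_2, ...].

[1; 1, 162, 2]

Run the Euclidean algorithm on 652 and 327; the successive quotients are the partial quotients a_0, a_1, ... (each step inverts the fractional part left over by the previous one):
  652 = 1*327 + 325, so a_0 = 1.
  327 = 1*325 + 2, so a_1 = 1.
  325 = 162*2 + 1, so a_2 = 162.
  2 = 2*1 + 0, so a_3 = 2.
The remainder reaches 0 after 4 divisions, so the expansion has 4 partial quotients, read off in order.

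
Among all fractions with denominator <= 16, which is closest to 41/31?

21/16

Expand x = 41/31 as a continued fraction with the Euclidean algorithm:
  41 = 1*31 + 10, so a_0 = 1.
  31 = 3*10 + 1, so a_1 = 3.
  10 = 10*1 + 0, so a_2 = 10.
so x = [1; 3, 10].
Convergents (p_i = a_i*p_{i-1} + p_{i-2}, q_i = a_i*q_{i-1} + q_{i-2} with p_{-2}=0, p_{-1}=1, q_{-2}=1, q_{-1}=0), until the denominator exceeds 16:
  i=0: a_0=1, p_0 = 1*1 + 0 = 1, q_0 = 1*0 + 1 = 1.
  i=1: a_1=3, p_1 = 3*1 + 1 = 4, q_1 = 3*1 + 0 = 3.
  i=2: a_2=10, p_2 = 10*4 + 1 = 41, q_2 = 10*3 + 1 = 31.
q_2 = 31 > 16, so the last convergent with denominator <= 16 is p_1/q_1 = 4/3.
The closest fraction with denominator <= 16 is either p_1/q_1 or the intermediate fraction (k*p_1 + p_0)/(k*q_1 + q_0) with the largest k >= 1 whose denominator stays <= 16; these approach x as k grows, and every other convergent or intermediate fraction in range is farther away.
Largest k: floor((16 - q_0)/q_1) = floor((16 - 1)/3) = 5.
That gives (5*4 + 1)/(5*3 + 1) = 21/16.
Compare the errors: |x - 4/3| = |41*3 - 4*31|/(31*3) = 1/93, and |x - 21/16| = |41*16 - 21*31|/(31*16) = 5/496.
Cross-multiplying, 5*93 = 465 < 496 = 1*496, so 5/496 is smaller: the intermediate fraction 21/16 is closer to x than 4/3.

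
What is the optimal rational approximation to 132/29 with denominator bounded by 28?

Expand x = 132/29 as a continued fraction with the Euclidean algorithm:
  132 = 4*29 + 16, so a_0 = 4.
  29 = 1*16 + 13, so a_1 = 1.
  16 = 1*13 + 3, so a_2 = 1.
  13 = 4*3 + 1, so a_3 = 4.
  3 = 3*1 + 0, so a_4 = 3.
so x = [4; 1, 1, 4, 3].
Convergents (p_i = a_i*p_{i-1} + p_{i-2}, q_i = a_i*q_{i-1} + q_{i-2} with p_{-2}=0, p_{-1}=1, q_{-2}=1, q_{-1}=0), until the denominator exceeds 28:
  i=0: a_0=4, p_0 = 4*1 + 0 = 4, q_0 = 4*0 + 1 = 1.
  i=1: a_1=1, p_1 = 1*4 + 1 = 5, q_1 = 1*1 + 0 = 1.
  i=2: a_2=1, p_2 = 1*5 + 4 = 9, q_2 = 1*1 + 1 = 2.
  i=3: a_3=4, p_3 = 4*9 + 5 = 41, q_3 = 4*2 + 1 = 9.
  i=4: a_4=3, p_4 = 3*41 + 9 = 132, q_4 = 3*9 + 2 = 29.
q_4 = 29 > 28, so the last convergent with denominator <= 28 is p_3/q_3 = 41/9.
The closest fraction with denominator <= 28 is either p_3/q_3 or the intermediate fraction (k*p_3 + p_2)/(k*q_3 + q_2) with the largest k >= 1 whose denominator stays <= 28; these approach x as k grows, and every other convergent or intermediate fraction in range is farther away.
Largest k: floor((28 - q_2)/q_3) = floor((28 - 2)/9) = 2.
That gives (2*41 + 9)/(2*9 + 2) = 91/20.
Compare the errors: |x - 41/9| = |132*9 - 41*29|/(29*9) = 1/261, and |x - 91/20| = |132*20 - 91*29|/(29*20) = 1/580.
Cross-multiplying, 1*261 = 261 < 580 = 1*580, so 1/580 is smaller: the intermediate fraction 91/20 is closer to x than 41/9.

91/20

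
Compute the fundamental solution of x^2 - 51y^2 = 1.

(x, y) = (50, 7)

First expand sqrt(51) as a continued fraction. With x_i = (sqrt(51) + m_i)/d_i and (m_0, d_0) = (0, 1): a_0 = floor(sqrt(51)) = 7, since 7^2 = 49 <= 51 < 64 = 8^2.
Iterate m_{i+1} = d_i*a_i - m_i, d_{i+1} = (51 - m_{i+1}^2)/d_i, a_{i+1} = floor((a_0 + m_{i+1})/d_{i+1}):
  m_1 = 1*7 - 0 = 7, d_1 = (51 - 7^2)/1 = 2/1 = 2, a_1 = floor((7 + 7)/2) = 7.
  m_2 = 2*7 - 7 = 7, d_2 = (51 - 7^2)/2 = 2/2 = 1, a_2 = floor((7 + 7)/1) = 14.
  m_3 = 1*14 - 7 = 7, d_3 = (51 - 7^2)/1 = 2/1 = 2: (m_3, d_3) = (m_1, d_1) = (7, 2), so from here the quotients repeat a_1, a_2; the period length is 2.
So sqrt(51) = [7; (7, 14)] with period length k = 2.
k is even, so the fundamental solution of x^2 - 51y^2 = 1 is (p_{k-1}, q_{k-1}) = (p_1, q_1); compute convergents through index 1.
Convergents (p_i = a_i*p_{i-1} + p_{i-2}, q_i = a_i*q_{i-1} + q_{i-2} with p_{-2}=0, p_{-1}=1, q_{-2}=1, q_{-1}=0):
  i=0: a_0=7, p_0 = 7*1 + 0 = 7, q_0 = 7*0 + 1 = 1.
  i=1: a_1=7, p_1 = 7*7 + 1 = 50, q_1 = 7*1 + 0 = 7.
Check: 50^2 - 51*7^2 = 2500 - 2499 = 1, so (x, y) = (50, 7) solves the equation, and by the theorem it is the least positive solution.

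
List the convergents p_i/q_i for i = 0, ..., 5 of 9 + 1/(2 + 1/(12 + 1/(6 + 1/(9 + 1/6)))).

Using the convergent recurrence p_i = a_i*p_{i-1} + p_{i-2}, q_i = a_i*q_{i-1} + q_{i-2} with p_{-2}=0, p_{-1}=1, q_{-2}=1, q_{-1}=0:
  i=0: a_0=9, p_0 = 9*1 + 0 = 9, q_0 = 9*0 + 1 = 1.
  i=1: a_1=2, p_1 = 2*9 + 1 = 19, q_1 = 2*1 + 0 = 2.
  i=2: a_2=12, p_2 = 12*19 + 9 = 237, q_2 = 12*2 + 1 = 25.
  i=3: a_3=6, p_3 = 6*237 + 19 = 1441, q_3 = 6*25 + 2 = 152.
  i=4: a_4=9, p_4 = 9*1441 + 237 = 13206, q_4 = 9*152 + 25 = 1393.
  i=5: a_5=6, p_5 = 6*13206 + 1441 = 80677, q_5 = 6*1393 + 152 = 8510.

9/1, 19/2, 237/25, 1441/152, 13206/1393, 80677/8510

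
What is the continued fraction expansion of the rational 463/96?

Run the Euclidean algorithm on 463 and 96; the successive quotients are the partial quotients a_0, a_1, ... (each step inverts the fractional part left over by the previous one):
  463 = 4*96 + 79, so a_0 = 4.
  96 = 1*79 + 17, so a_1 = 1.
  79 = 4*17 + 11, so a_2 = 4.
  17 = 1*11 + 6, so a_3 = 1.
  11 = 1*6 + 5, so a_4 = 1.
  6 = 1*5 + 1, so a_5 = 1.
  5 = 5*1 + 0, so a_6 = 5.
The remainder reaches 0 after 7 divisions, so the expansion has 7 partial quotients, read off in order.

[4; 1, 4, 1, 1, 1, 5]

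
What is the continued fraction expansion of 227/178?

Run the Euclidean algorithm on 227 and 178; the successive quotients are the partial quotients a_0, a_1, ... (each step inverts the fractional part left over by the previous one):
  227 = 1*178 + 49, so a_0 = 1.
  178 = 3*49 + 31, so a_1 = 3.
  49 = 1*31 + 18, so a_2 = 1.
  31 = 1*18 + 13, so a_3 = 1.
  18 = 1*13 + 5, so a_4 = 1.
  13 = 2*5 + 3, so a_5 = 2.
  5 = 1*3 + 2, so a_6 = 1.
  3 = 1*2 + 1, so a_7 = 1.
  2 = 2*1 + 0, so a_8 = 2.
The remainder reaches 0 after 9 divisions, so the expansion has 9 partial quotients, read off in order.

[1; 3, 1, 1, 1, 2, 1, 1, 2]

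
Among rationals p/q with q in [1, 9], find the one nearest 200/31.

Expand x = 200/31 as a continued fraction with the Euclidean algorithm:
  200 = 6*31 + 14, so a_0 = 6.
  31 = 2*14 + 3, so a_1 = 2.
  14 = 4*3 + 2, so a_2 = 4.
  3 = 1*2 + 1, so a_3 = 1.
  2 = 2*1 + 0, so a_4 = 2.
so x = [6; 2, 4, 1, 2].
Convergents (p_i = a_i*p_{i-1} + p_{i-2}, q_i = a_i*q_{i-1} + q_{i-2} with p_{-2}=0, p_{-1}=1, q_{-2}=1, q_{-1}=0), until the denominator exceeds 9:
  i=0: a_0=6, p_0 = 6*1 + 0 = 6, q_0 = 6*0 + 1 = 1.
  i=1: a_1=2, p_1 = 2*6 + 1 = 13, q_1 = 2*1 + 0 = 2.
  i=2: a_2=4, p_2 = 4*13 + 6 = 58, q_2 = 4*2 + 1 = 9.
  i=3: a_3=1, p_3 = 1*58 + 13 = 71, q_3 = 1*9 + 2 = 11.
q_3 = 11 > 9, so the last convergent with denominator <= 9 is p_2/q_2 = 58/9.
The closest fraction with denominator <= 9 is either p_2/q_2 or the intermediate fraction (k*p_2 + p_1)/(k*q_2 + q_1) with the largest k >= 1 whose denominator stays <= 9; these approach x as k grows, and every other convergent or intermediate fraction in range is farther away.
Largest k: floor((9 - q_1)/q_2) = floor((9 - 2)/9) = 0.
Since k = 0, no intermediate fraction beyond p_2/q_2 has denominator <= 9, so the convergent 58/9 is the closest (its error is |200*9 - 58*31|/(31*9) = 2/279).

58/9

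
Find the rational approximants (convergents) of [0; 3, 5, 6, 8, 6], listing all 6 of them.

Using the convergent recurrence p_i = a_i*p_{i-1} + p_{i-2}, q_i = a_i*q_{i-1} + q_{i-2} with p_{-2}=0, p_{-1}=1, q_{-2}=1, q_{-1}=0:
  i=0: a_0=0, p_0 = 0*1 + 0 = 0, q_0 = 0*0 + 1 = 1.
  i=1: a_1=3, p_1 = 3*0 + 1 = 1, q_1 = 3*1 + 0 = 3.
  i=2: a_2=5, p_2 = 5*1 + 0 = 5, q_2 = 5*3 + 1 = 16.
  i=3: a_3=6, p_3 = 6*5 + 1 = 31, q_3 = 6*16 + 3 = 99.
  i=4: a_4=8, p_4 = 8*31 + 5 = 253, q_4 = 8*99 + 16 = 808.
  i=5: a_5=6, p_5 = 6*253 + 31 = 1549, q_5 = 6*808 + 99 = 4947.

0/1, 1/3, 5/16, 31/99, 253/808, 1549/4947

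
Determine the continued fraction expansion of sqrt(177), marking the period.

[13; (3, 3, 2, 8, 2, 3, 3, 26)]

Write x_i = (sqrt(177) + m_i)/d_i with (m_0, d_0) = (0, 1). a_0 = floor(sqrt(177)) = 13, since 13^2 = 169 <= 177 < 196 = 14^2.
Iterate m_{i+1} = d_i*a_i - m_i, d_{i+1} = (177 - m_{i+1}^2)/d_i, a_{i+1} = floor((a_0 + m_{i+1})/d_{i+1}):
  m_1 = 1*13 - 0 = 13, d_1 = (177 - 13^2)/1 = 8/1 = 8, a_1 = floor((13 + 13)/8) = 3.
  m_2 = 8*3 - 13 = 11, d_2 = (177 - 11^2)/8 = 56/8 = 7, a_2 = floor((13 + 11)/7) = 3.
  m_3 = 7*3 - 11 = 10, d_3 = (177 - 10^2)/7 = 77/7 = 11, a_3 = floor((13 + 10)/11) = 2.
  m_4 = 11*2 - 10 = 12, d_4 = (177 - 12^2)/11 = 33/11 = 3, a_4 = floor((13 + 12)/3) = 8.
  m_5 = 3*8 - 12 = 12, d_5 = (177 - 12^2)/3 = 33/3 = 11, a_5 = floor((13 + 12)/11) = 2.
  m_6 = 11*2 - 12 = 10, d_6 = (177 - 10^2)/11 = 77/11 = 7, a_6 = floor((13 + 10)/7) = 3.
  m_7 = 7*3 - 10 = 11, d_7 = (177 - 11^2)/7 = 56/7 = 8, a_7 = floor((13 + 11)/8) = 3.
  m_8 = 8*3 - 11 = 13, d_8 = (177 - 13^2)/8 = 8/8 = 1, a_8 = floor((13 + 13)/1) = 26.
  m_9 = 1*26 - 13 = 13, d_9 = (177 - 13^2)/1 = 8/1 = 8: (m_9, d_9) = (m_1, d_1) = (13, 8), so from here the quotients repeat a_1, ..., a_8; the period length is 8.
Hence the expansion of sqrt(177) is a_0 = 13 followed by the repeating block 3, 3, 2, 8, 2, 3, 3, 26 (period 8).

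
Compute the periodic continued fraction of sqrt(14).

Write x_i = (sqrt(14) + m_i)/d_i with (m_0, d_0) = (0, 1). a_0 = floor(sqrt(14)) = 3, since 3^2 = 9 <= 14 < 16 = 4^2.
Iterate m_{i+1} = d_i*a_i - m_i, d_{i+1} = (14 - m_{i+1}^2)/d_i, a_{i+1} = floor((a_0 + m_{i+1})/d_{i+1}):
  m_1 = 1*3 - 0 = 3, d_1 = (14 - 3^2)/1 = 5/1 = 5, a_1 = floor((3 + 3)/5) = 1.
  m_2 = 5*1 - 3 = 2, d_2 = (14 - 2^2)/5 = 10/5 = 2, a_2 = floor((3 + 2)/2) = 2.
  m_3 = 2*2 - 2 = 2, d_3 = (14 - 2^2)/2 = 10/2 = 5, a_3 = floor((3 + 2)/5) = 1.
  m_4 = 5*1 - 2 = 3, d_4 = (14 - 3^2)/5 = 5/5 = 1, a_4 = floor((3 + 3)/1) = 6.
  m_5 = 1*6 - 3 = 3, d_5 = (14 - 3^2)/1 = 5/1 = 5: (m_5, d_5) = (m_1, d_1) = (3, 5), so from here the quotients repeat a_1, ..., a_4; the period length is 4.
Hence the expansion of sqrt(14) is a_0 = 3 followed by the repeating block 1, 2, 1, 6 (period 4).

[3; (1, 2, 1, 6)]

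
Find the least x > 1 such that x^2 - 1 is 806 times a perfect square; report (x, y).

First expand sqrt(806) as a continued fraction. With x_i = (sqrt(806) + m_i)/d_i and (m_0, d_0) = (0, 1): a_0 = floor(sqrt(806)) = 28, since 28^2 = 784 <= 806 < 841 = 29^2.
Iterate m_{i+1} = d_i*a_i - m_i, d_{i+1} = (806 - m_{i+1}^2)/d_i, a_{i+1} = floor((a_0 + m_{i+1})/d_{i+1}):
  m_1 = 1*28 - 0 = 28, d_1 = (806 - 28^2)/1 = 22/1 = 22, a_1 = floor((28 + 28)/22) = 2.
  m_2 = 22*2 - 28 = 16, d_2 = (806 - 16^2)/22 = 550/22 = 25, a_2 = floor((28 + 16)/25) = 1.
  m_3 = 25*1 - 16 = 9, d_3 = (806 - 9^2)/25 = 725/25 = 29, a_3 = floor((28 + 9)/29) = 1.
  m_4 = 29*1 - 9 = 20, d_4 = (806 - 20^2)/29 = 406/29 = 14, a_4 = floor((28 + 20)/14) = 3.
  m_5 = 14*3 - 20 = 22, d_5 = (806 - 22^2)/14 = 322/14 = 23, a_5 = floor((28 + 22)/23) = 2.
  m_6 = 23*2 - 22 = 24, d_6 = (806 - 24^2)/23 = 230/23 = 10, a_6 = floor((28 + 24)/10) = 5.
  m_7 = 10*5 - 24 = 26, d_7 = (806 - 26^2)/10 = 130/10 = 13, a_7 = floor((28 + 26)/13) = 4.
  m_8 = 13*4 - 26 = 26, d_8 = (806 - 26^2)/13 = 130/13 = 10, a_8 = floor((28 + 26)/10) = 5.
  m_9 = 10*5 - 26 = 24, d_9 = (806 - 24^2)/10 = 230/10 = 23, a_9 = floor((28 + 24)/23) = 2.
  m_10 = 23*2 - 24 = 22, d_10 = (806 - 22^2)/23 = 322/23 = 14, a_10 = floor((28 + 22)/14) = 3.
  m_11 = 14*3 - 22 = 20, d_11 = (806 - 20^2)/14 = 406/14 = 29, a_11 = floor((28 + 20)/29) = 1.
  m_12 = 29*1 - 20 = 9, d_12 = (806 - 9^2)/29 = 725/29 = 25, a_12 = floor((28 + 9)/25) = 1.
  m_13 = 25*1 - 9 = 16, d_13 = (806 - 16^2)/25 = 550/25 = 22, a_13 = floor((28 + 16)/22) = 2.
  m_14 = 22*2 - 16 = 28, d_14 = (806 - 28^2)/22 = 22/22 = 1, a_14 = floor((28 + 28)/1) = 56.
  m_15 = 1*56 - 28 = 28, d_15 = (806 - 28^2)/1 = 22/1 = 22: (m_15, d_15) = (m_1, d_1) = (28, 22), so from here the quotients repeat a_1, ..., a_14; the period length is 14.
So sqrt(806) = [28; (2, 1, 1, 3, 2, 5, 4, 5, 2, 3, 1, 1, 2, 56)] with period length k = 14.
k is even, so the fundamental solution of x^2 - 806y^2 = 1 is (p_{k-1}, q_{k-1}) = (p_13, q_13); compute convergents through index 13.
Convergents (p_i = a_i*p_{i-1} + p_{i-2}, q_i = a_i*q_{i-1} + q_{i-2} with p_{-2}=0, p_{-1}=1, q_{-2}=1, q_{-1}=0):
  i=0: a_0=28, p_0 = 28*1 + 0 = 28, q_0 = 28*0 + 1 = 1.
  i=1: a_1=2, p_1 = 2*28 + 1 = 57, q_1 = 2*1 + 0 = 2.
  i=2: a_2=1, p_2 = 1*57 + 28 = 85, q_2 = 1*2 + 1 = 3.
  i=3: a_3=1, p_3 = 1*85 + 57 = 142, q_3 = 1*3 + 2 = 5.
  i=4: a_4=3, p_4 = 3*142 + 85 = 511, q_4 = 3*5 + 3 = 18.
  i=5: a_5=2, p_5 = 2*511 + 142 = 1164, q_5 = 2*18 + 5 = 41.
  i=6: a_6=5, p_6 = 5*1164 + 511 = 6331, q_6 = 5*41 + 18 = 223.
  i=7: a_7=4, p_7 = 4*6331 + 1164 = 26488, q_7 = 4*223 + 41 = 933.
  i=8: a_8=5, p_8 = 5*26488 + 6331 = 138771, q_8 = 5*933 + 223 = 4888.
  i=9: a_9=2, p_9 = 2*138771 + 26488 = 304030, q_9 = 2*4888 + 933 = 10709.
  i=10: a_10=3, p_10 = 3*304030 + 138771 = 1050861, q_10 = 3*10709 + 4888 = 37015.
  i=11: a_11=1, p_11 = 1*1050861 + 304030 = 1354891, q_11 = 1*37015 + 10709 = 47724.
  i=12: a_12=1, p_12 = 1*1354891 + 1050861 = 2405752, q_12 = 1*47724 + 37015 = 84739.
  i=13: a_13=2, p_13 = 2*2405752 + 1354891 = 6166395, q_13 = 2*84739 + 47724 = 217202.
Check: 6166395^2 - 806*217202^2 = 38024427296025 - 38024427296024 = 1, so (x, y) = (6166395, 217202) solves the equation, and by the theorem it is the least positive solution.

(x, y) = (6166395, 217202)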